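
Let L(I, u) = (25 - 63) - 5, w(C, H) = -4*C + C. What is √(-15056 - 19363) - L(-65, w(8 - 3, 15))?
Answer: 43 + I*√34419 ≈ 43.0 + 185.52*I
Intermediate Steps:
w(C, H) = -3*C
L(I, u) = -43 (L(I, u) = -38 - 5 = -43)
√(-15056 - 19363) - L(-65, w(8 - 3, 15)) = √(-15056 - 19363) - 1*(-43) = √(-34419) + 43 = I*√34419 + 43 = 43 + I*√34419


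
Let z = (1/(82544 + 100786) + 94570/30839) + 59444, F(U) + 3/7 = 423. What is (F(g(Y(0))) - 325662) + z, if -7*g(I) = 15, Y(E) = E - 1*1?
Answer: -1502713963547941/5653713870 ≈ -2.6579e+5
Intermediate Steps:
Y(E) = -1 + E (Y(E) = E - 1 = -1 + E)
g(I) = -15/7 (g(I) = -⅐*15 = -15/7)
F(U) = 2958/7 (F(U) = -3/7 + 423 = 2958/7)
z = 336096704837219/5653713870 (z = (1/183330 + 94570*(1/30839)) + 59444 = (1/183330 + 94570/30839) + 59444 = 17337548939/5653713870 + 59444 = 336096704837219/5653713870 ≈ 59447.)
(F(g(Y(0))) - 325662) + z = (2958/7 - 325662) + 336096704837219/5653713870 = -2276676/7 + 336096704837219/5653713870 = -1502713963547941/5653713870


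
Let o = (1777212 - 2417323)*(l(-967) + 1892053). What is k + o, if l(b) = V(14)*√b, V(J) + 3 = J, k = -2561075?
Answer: -1211126498958 - 7041221*I*√967 ≈ -1.2111e+12 - 2.1896e+8*I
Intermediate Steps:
V(J) = -3 + J
l(b) = 11*√b (l(b) = (-3 + 14)*√b = 11*√b)
o = -1211123937883 - 7041221*I*√967 (o = (1777212 - 2417323)*(11*√(-967) + 1892053) = -640111*(11*(I*√967) + 1892053) = -640111*(11*I*√967 + 1892053) = -640111*(1892053 + 11*I*√967) = -1211123937883 - 7041221*I*√967 ≈ -1.2111e+12 - 2.1896e+8*I)
k + o = -2561075 + (-1211123937883 - 7041221*I*√967) = -1211126498958 - 7041221*I*√967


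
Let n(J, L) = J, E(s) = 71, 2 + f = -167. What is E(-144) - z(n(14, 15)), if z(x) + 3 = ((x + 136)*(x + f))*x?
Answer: 325574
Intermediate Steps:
f = -169 (f = -2 - 167 = -169)
z(x) = -3 + x*(-169 + x)*(136 + x) (z(x) = -3 + ((x + 136)*(x - 169))*x = -3 + ((136 + x)*(-169 + x))*x = -3 + ((-169 + x)*(136 + x))*x = -3 + x*(-169 + x)*(136 + x))
E(-144) - z(n(14, 15)) = 71 - (-3 + 14³ - 22984*14 - 33*14²) = 71 - (-3 + 2744 - 321776 - 33*196) = 71 - (-3 + 2744 - 321776 - 6468) = 71 - 1*(-325503) = 71 + 325503 = 325574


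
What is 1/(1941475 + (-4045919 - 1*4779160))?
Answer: -1/6883604 ≈ -1.4527e-7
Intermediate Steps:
1/(1941475 + (-4045919 - 1*4779160)) = 1/(1941475 + (-4045919 - 4779160)) = 1/(1941475 - 8825079) = 1/(-6883604) = -1/6883604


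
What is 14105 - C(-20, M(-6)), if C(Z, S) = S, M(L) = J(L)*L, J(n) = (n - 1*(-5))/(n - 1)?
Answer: 98741/7 ≈ 14106.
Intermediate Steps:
J(n) = (5 + n)/(-1 + n) (J(n) = (n + 5)/(-1 + n) = (5 + n)/(-1 + n))
M(L) = L*(5 + L)/(-1 + L) (M(L) = ((5 + L)/(-1 + L))*L = L*(5 + L)/(-1 + L))
14105 - C(-20, M(-6)) = 14105 - (-6)*(5 - 6)/(-1 - 6) = 14105 - (-6)*(-1)/(-7) = 14105 - (-6)*(-1)*(-1)/7 = 14105 - 1*(-6/7) = 14105 + 6/7 = 98741/7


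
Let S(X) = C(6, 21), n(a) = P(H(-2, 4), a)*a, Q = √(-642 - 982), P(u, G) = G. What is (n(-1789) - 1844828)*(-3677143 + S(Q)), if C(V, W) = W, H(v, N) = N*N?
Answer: -4985048555546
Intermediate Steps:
H(v, N) = N²
Q = 2*I*√406 (Q = √(-1624) = 2*I*√406 ≈ 40.299*I)
n(a) = a² (n(a) = a*a = a²)
S(X) = 21
(n(-1789) - 1844828)*(-3677143 + S(Q)) = ((-1789)² - 1844828)*(-3677143 + 21) = (3200521 - 1844828)*(-3677122) = 1355693*(-3677122) = -4985048555546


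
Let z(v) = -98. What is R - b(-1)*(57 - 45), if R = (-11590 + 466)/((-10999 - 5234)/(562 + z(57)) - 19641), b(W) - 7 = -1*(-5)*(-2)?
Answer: 111276396/3043219 ≈ 36.565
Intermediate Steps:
b(W) = -3 (b(W) = 7 - 1*(-5)*(-2) = 7 + 5*(-2) = 7 - 10 = -3)
R = 1720512/3043219 (R = (-11590 + 466)/((-10999 - 5234)/(562 - 98) - 19641) = -11124/(-16233/464 - 19641) = -11124/(-9129657/464) = -11124*(-464/9129657) = 1720512/3043219 ≈ 0.56536)
R - b(-1)*(57 - 45) = 1720512/3043219 - (-3)*(57 - 45) = 1720512/3043219 - (-3)*12 = 1720512/3043219 - 1*(-36) = 1720512/3043219 + 36 = 111276396/3043219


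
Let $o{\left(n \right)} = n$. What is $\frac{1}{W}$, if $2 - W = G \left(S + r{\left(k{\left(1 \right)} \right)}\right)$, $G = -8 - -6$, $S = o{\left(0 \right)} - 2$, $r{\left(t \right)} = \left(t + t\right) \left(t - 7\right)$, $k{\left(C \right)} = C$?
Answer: $- \frac{1}{26} \approx -0.038462$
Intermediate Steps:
$r{\left(t \right)} = 2 t \left(-7 + t\right)$
$S = -2$ ($S = 0 - 2 = -2$)
$G = -2$ ($G = -8 + 6 = -2$)
$W = -26$ ($W = 2 - - 2 \left(-2 + 2 \cdot 1 \left(-7 + 1\right)\right) = 2 - - 2 \left(-2 + 2 \cdot 1 \left(-6\right)\right) = 2 - - 2 \left(-2 - 12\right) = 2 - \left(-2\right) \left(-14\right) = 2 - 28 = -26$)
$\frac{1}{W} = \frac{1}{-26} = - \frac{1}{26}$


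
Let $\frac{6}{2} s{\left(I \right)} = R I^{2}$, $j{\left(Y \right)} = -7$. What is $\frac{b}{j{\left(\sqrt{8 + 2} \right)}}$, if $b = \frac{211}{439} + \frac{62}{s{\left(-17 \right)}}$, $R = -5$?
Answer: $- \frac{223241}{4440485} \approx -0.050274$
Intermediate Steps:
$s{\left(I \right)} = - \frac{5 I^{2}}{3}$ ($s{\left(I \right)} = \frac{\left(-5\right) I^{2}}{3} = - \frac{5 I^{2}}{3}$)
$b = \frac{223241}{634355}$ ($b = \frac{211}{439} + \frac{62}{\left(- \frac{5}{3}\right) \left(-17\right)^{2}} = 211 \cdot \frac{1}{439} + \frac{62}{\left(- \frac{5}{3}\right) 289} = \frac{211}{439} + \frac{62}{- \frac{1445}{3}} = \frac{211}{439} + 62 \left(- \frac{3}{1445}\right) = \frac{211}{439} - \frac{186}{1445} = \frac{223241}{634355} \approx 0.35192$)
$\frac{b}{j{\left(\sqrt{8 + 2} \right)}} = \frac{223241}{634355 \left(-7\right)} = \frac{223241}{634355} \left(- \frac{1}{7}\right) = - \frac{223241}{4440485}$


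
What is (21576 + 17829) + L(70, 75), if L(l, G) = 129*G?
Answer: 49080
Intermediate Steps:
(21576 + 17829) + L(70, 75) = (21576 + 17829) + 129*75 = 39405 + 9675 = 49080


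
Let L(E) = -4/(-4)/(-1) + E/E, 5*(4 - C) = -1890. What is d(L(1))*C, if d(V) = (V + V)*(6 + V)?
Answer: 0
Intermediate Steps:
C = 382 (C = 4 - ⅕*(-1890) = 4 + 378 = 382)
L(E) = 0 (L(E) = -4*(-¼)*(-1) + 1 = 1*(-1) + 1 = -1 + 1 = 0)
d(V) = 2*V*(6 + V) (d(V) = (2*V)*(6 + V) = 2*V*(6 + V))
d(L(1))*C = (2*0*(6 + 0))*382 = (2*0*6)*382 = 0*382 = 0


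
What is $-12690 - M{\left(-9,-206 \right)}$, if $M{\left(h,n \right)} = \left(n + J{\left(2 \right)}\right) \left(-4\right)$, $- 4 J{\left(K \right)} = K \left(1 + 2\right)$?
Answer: $-13520$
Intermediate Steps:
$J{\left(K \right)} = - \frac{3 K}{4}$ ($J{\left(K \right)} = - \frac{K \left(1 + 2\right)}{4} = - \frac{K 3}{4} = - \frac{3 K}{4}$)
$M{\left(h,n \right)} = 6 - 4 n$ ($M{\left(h,n \right)} = \left(n - \frac{3}{2}\right) \left(-4\right) = \left(- \frac{3}{2} + n\right) \left(-4\right) = 6 - 4 n$)
$-12690 - M{\left(-9,-206 \right)} = -12690 - \left(6 - -824\right) = -12690 - \left(6 + 824\right) = -12690 - 830 = -13520$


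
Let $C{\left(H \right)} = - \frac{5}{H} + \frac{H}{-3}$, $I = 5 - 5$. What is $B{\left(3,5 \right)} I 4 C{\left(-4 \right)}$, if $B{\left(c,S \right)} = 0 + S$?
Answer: $0$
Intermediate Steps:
$B{\left(c,S \right)} = S$
$I = 0$
$C{\left(H \right)} = - \frac{5}{H} - \frac{H}{3}$ ($C{\left(H \right)} = - \frac{5}{H} + H \left(- \frac{1}{3}\right) = - \frac{5}{H} - \frac{H}{3}$)
$B{\left(3,5 \right)} I 4 C{\left(-4 \right)} = 5 \cdot 0 \cdot 4 \left(- \frac{5}{-4} - - \frac{4}{3}\right) = 0 \cdot 4 \left(\left(-5\right) \left(- \frac{1}{4}\right) + \frac{4}{3}\right) = 0 \left(\frac{5}{4} + \frac{4}{3}\right) = 0 \cdot \frac{31}{12} = 0$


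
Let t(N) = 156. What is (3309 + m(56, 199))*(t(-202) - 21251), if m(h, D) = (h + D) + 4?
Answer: -75266960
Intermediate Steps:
m(h, D) = 4 + D + h (m(h, D) = (D + h) + 4 = 4 + D + h)
(3309 + m(56, 199))*(t(-202) - 21251) = (3309 + (4 + 199 + 56))*(156 - 21251) = (3309 + 259)*(-21095) = 3568*(-21095) = -75266960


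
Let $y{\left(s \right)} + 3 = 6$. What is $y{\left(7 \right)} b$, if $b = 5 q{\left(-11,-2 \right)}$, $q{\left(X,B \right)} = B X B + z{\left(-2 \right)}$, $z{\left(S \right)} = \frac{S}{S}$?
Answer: $-645$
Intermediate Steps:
$y{\left(s \right)} = 3$ ($y{\left(s \right)} = -3 + 6 = 3$)
$z{\left(S \right)} = 1$
$q{\left(X,B \right)} = 1 + X B^{2}$ ($q{\left(X,B \right)} = B X B + 1 = X B^{2} + 1 = 1 + X B^{2}$)
$b = -215$ ($b = 5 \left(1 - 11 \left(-2\right)^{2}\right) = 5 \left(1 - 44\right) = 5 \left(-43\right) = -215$)
$y{\left(7 \right)} b = 3 \left(-215\right) = -645$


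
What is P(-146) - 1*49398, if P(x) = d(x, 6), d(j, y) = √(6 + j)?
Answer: -49398 + 2*I*√35 ≈ -49398.0 + 11.832*I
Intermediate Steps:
P(x) = √(6 + x)
P(-146) - 1*49398 = √(6 - 146) - 1*49398 = √(-140) - 49398 = 2*I*√35 - 49398 = -49398 + 2*I*√35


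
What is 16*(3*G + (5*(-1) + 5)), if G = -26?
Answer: -1248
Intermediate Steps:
16*(3*G + (5*(-1) + 5)) = 16*(3*(-26) + (5*(-1) + 5)) = 16*(-78 + (-5 + 5)) = 16*(-78 + 0) = 16*(-78) = -1248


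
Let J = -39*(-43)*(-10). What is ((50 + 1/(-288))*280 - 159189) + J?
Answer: -5830559/36 ≈ -1.6196e+5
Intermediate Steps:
J = -16770 (J = 1677*(-10) = -16770)
((50 + 1/(-288))*280 - 159189) + J = ((50 + 1/(-288))*280 - 159189) - 16770 = ((50 - 1/288)*280 - 159189) - 16770 = ((14399/288)*280 - 159189) - 16770 = (503965/36 - 159189) - 16770 = -5226839/36 - 16770 = -5830559/36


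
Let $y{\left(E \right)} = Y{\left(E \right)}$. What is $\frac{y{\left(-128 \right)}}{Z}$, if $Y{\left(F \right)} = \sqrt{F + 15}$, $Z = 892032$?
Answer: $\frac{i \sqrt{113}}{892032} \approx 1.1917 \cdot 10^{-5} i$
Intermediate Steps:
$Y{\left(F \right)} = \sqrt{15 + F}$
$y{\left(E \right)} = \sqrt{15 + E}$
$\frac{y{\left(-128 \right)}}{Z} = \frac{\sqrt{15 - 128}}{892032} = \sqrt{-113} \cdot \frac{1}{892032} = i \sqrt{113} \cdot \frac{1}{892032} = \frac{i \sqrt{113}}{892032}$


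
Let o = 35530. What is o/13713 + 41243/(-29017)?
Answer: 465408751/397910121 ≈ 1.1696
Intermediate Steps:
o/13713 + 41243/(-29017) = 35530/13713 + 41243/(-29017) = 35530*(1/13713) + 41243*(-1/29017) = 35530/13713 - 41243/29017 = 465408751/397910121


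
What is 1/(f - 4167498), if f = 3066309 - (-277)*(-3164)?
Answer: -1/1977617 ≈ -5.0566e-7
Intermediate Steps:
f = 2189881 (f = 3066309 - 1*876428 = 3066309 - 876428 = 2189881)
1/(f - 4167498) = 1/(2189881 - 4167498) = 1/(-1977617) = -1/1977617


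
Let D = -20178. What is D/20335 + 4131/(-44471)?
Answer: -140191389/129188255 ≈ -1.0852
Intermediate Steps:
D/20335 + 4131/(-44471) = -20178/20335 + 4131/(-44471) = -20178*1/20335 + 4131*(-1/44471) = -20178/20335 - 4131/44471 = -140191389/129188255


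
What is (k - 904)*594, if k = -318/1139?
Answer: -611804556/1139 ≈ -5.3714e+5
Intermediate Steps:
k = -318/1139 (k = -318*1/1139 = -318/1139 ≈ -0.27919)
(k - 904)*594 = (-318/1139 - 904)*594 = -1029974/1139*594 = -611804556/1139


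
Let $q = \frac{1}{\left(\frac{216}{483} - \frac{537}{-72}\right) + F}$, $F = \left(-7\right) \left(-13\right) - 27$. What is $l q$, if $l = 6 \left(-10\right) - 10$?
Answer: $- \frac{270480}{277843} \approx -0.9735$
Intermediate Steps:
$F = 64$ ($F = 91 - 27 = 64$)
$l = -70$ ($l = -60 - 10 = -70$)
$q = \frac{3864}{277843}$ ($q = \frac{1}{\left(\frac{216}{483} - \frac{537}{-72}\right) + 64} = \frac{1}{\left(216 \cdot \frac{1}{483} - - \frac{179}{24}\right) + 64} = \frac{1}{\left(\frac{72}{161} + \frac{179}{24}\right) + 64} = \frac{1}{\frac{30547}{3864} + 64} = \frac{1}{\frac{277843}{3864}} = \frac{3864}{277843} \approx 0.013907$)
$l q = \left(-70\right) \frac{3864}{277843} = - \frac{270480}{277843}$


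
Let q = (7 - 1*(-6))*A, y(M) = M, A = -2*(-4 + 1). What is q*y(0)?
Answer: 0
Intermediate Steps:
A = 6 (A = -2*(-3) = 6)
q = 78 (q = (7 - 1*(-6))*6 = (7 + 6)*6 = 13*6 = 78)
q*y(0) = 78*0 = 0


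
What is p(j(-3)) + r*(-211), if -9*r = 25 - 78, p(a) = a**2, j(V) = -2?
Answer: -11147/9 ≈ -1238.6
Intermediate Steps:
r = 53/9 (r = -(25 - 78)/9 = -1/9*(-53) = 53/9 ≈ 5.8889)
p(j(-3)) + r*(-211) = (-2)**2 + (53/9)*(-211) = 4 - 11183/9 = -11147/9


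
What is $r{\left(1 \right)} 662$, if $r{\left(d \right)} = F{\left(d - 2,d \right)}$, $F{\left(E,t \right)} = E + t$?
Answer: $0$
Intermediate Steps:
$r{\left(d \right)} = -2 + 2 d$ ($r{\left(d \right)} = \left(d - 2\right) + d = \left(-2 + d\right) + d = -2 + 2 d$)
$r{\left(1 \right)} 662 = \left(-2 + 2 \cdot 1\right) 662 = \left(-2 + 2\right) 662 = 0 \cdot 662 = 0$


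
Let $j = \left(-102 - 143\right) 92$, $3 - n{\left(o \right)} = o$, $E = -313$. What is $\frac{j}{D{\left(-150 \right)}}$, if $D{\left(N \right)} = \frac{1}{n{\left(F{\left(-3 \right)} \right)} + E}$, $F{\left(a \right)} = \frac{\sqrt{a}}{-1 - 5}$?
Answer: $6987400 - \frac{11270 i \sqrt{3}}{3} \approx 6.9874 \cdot 10^{6} - 6506.7 i$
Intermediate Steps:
$F{\left(a \right)} = - \frac{\sqrt{a}}{6}$ ($F{\left(a \right)} = \frac{\sqrt{a}}{-6} = - \frac{\sqrt{a}}{6}$)
$n{\left(o \right)} = 3 - o$
$D{\left(N \right)} = \frac{1}{-310 + \frac{i \sqrt{3}}{6}}$ ($D{\left(N \right)} = \frac{1}{\left(3 - - \frac{\sqrt{-3}}{6}\right) - 313} = \frac{1}{\left(3 - - \frac{i \sqrt{3}}{6}\right) - 313} = \frac{1}{\left(3 + \frac{i \sqrt{3}}{6}\right) - 313} = \frac{1}{-310 + \frac{i \sqrt{3}}{6}}$)
$j = -22540$ ($j = \left(-245\right) 92 = -22540$)
$\frac{j}{D{\left(-150 \right)}} = - \frac{22540}{- \frac{3720}{1153201} - \frac{2 i \sqrt{3}}{1153201}}$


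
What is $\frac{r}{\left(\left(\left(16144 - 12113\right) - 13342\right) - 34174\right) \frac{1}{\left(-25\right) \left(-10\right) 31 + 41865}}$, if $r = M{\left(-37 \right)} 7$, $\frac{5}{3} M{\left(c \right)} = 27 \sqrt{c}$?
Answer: $- \frac{1875447 i \sqrt{37}}{14495} \approx - 787.02 i$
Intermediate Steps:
$M{\left(c \right)} = \frac{81 \sqrt{c}}{5}$ ($M{\left(c \right)} = \frac{3 \cdot 27 \sqrt{c}}{5} = \frac{81 \sqrt{c}}{5}$)
$r = \frac{567 i \sqrt{37}}{5}$ ($r = \frac{81 \sqrt{-37}}{5} \cdot 7 = \frac{81 i \sqrt{37}}{5} \cdot 7 = \frac{567 i \sqrt{37}}{5} \approx 689.79 i$)
$\frac{r}{\left(\left(\left(16144 - 12113\right) - 13342\right) - 34174\right) \frac{1}{\left(-25\right) \left(-10\right) 31 + 41865}} = \frac{\frac{567}{5} i \sqrt{37}}{\left(\left(\left(16144 - 12113\right) - 13342\right) - 34174\right) \frac{1}{\left(-25\right) \left(-10\right) 31 + 41865}} = \frac{\frac{567}{5} i \sqrt{37}}{\left(\left(4031 - 13342\right) - 34174\right) \frac{1}{250 \cdot 31 + 41865}} = \frac{\frac{567}{5} i \sqrt{37}}{\left(-9311 - 34174\right) \frac{1}{7750 + 41865}} = \frac{\frac{567}{5} i \sqrt{37}}{\left(-43485\right) \frac{1}{49615}} = \frac{\frac{567}{5} i \sqrt{37}}{- \frac{8697}{9923}} = \frac{567 i \sqrt{37}}{5} \left(- \frac{9923}{8697}\right) = - \frac{1875447 i \sqrt{37}}{14495}$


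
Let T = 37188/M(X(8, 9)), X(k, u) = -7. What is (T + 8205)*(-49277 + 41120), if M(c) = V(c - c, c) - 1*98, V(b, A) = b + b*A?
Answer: -3127809807/49 ≈ -6.3833e+7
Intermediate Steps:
V(b, A) = b + A*b
M(c) = -98 (M(c) = (c - c)*(1 + c) - 1*98 = 0*(1 + c) - 98 = 0 - 98 = -98)
T = -18594/49 (T = 37188/(-98) = 37188*(-1/98) = -18594/49 ≈ -379.47)
(T + 8205)*(-49277 + 41120) = (-18594/49 + 8205)*(-49277 + 41120) = (383451/49)*(-8157) = -3127809807/49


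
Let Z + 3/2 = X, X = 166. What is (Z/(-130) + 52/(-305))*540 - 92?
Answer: -687827/793 ≈ -867.37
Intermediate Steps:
Z = 329/2 (Z = -3/2 + 166 = 329/2 ≈ 164.50)
(Z/(-130) + 52/(-305))*540 - 92 = ((329/2)/(-130) + 52/(-305))*540 - 92 = ((329/2)*(-1/130) + 52*(-1/305))*540 - 92 = (-329/260 - 52/305)*540 - 92 = -22773/15860*540 - 92 = -614871/793 - 92 = -687827/793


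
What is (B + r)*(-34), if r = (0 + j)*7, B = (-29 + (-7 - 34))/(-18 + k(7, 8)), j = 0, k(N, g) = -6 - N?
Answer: -2380/31 ≈ -76.774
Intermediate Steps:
B = 70/31 (B = (-29 + (-7 - 34))/(-18 + (-6 - 1*7)) = (-29 - 41)/(-18 + (-6 - 7)) = -70/(-18 - 13) = -70/(-31) = -70*(-1/31) = 70/31 ≈ 2.2581)
r = 0 (r = (0 + 0)*7 = 0*7 = 0)
(B + r)*(-34) = (70/31 + 0)*(-34) = (70/31)*(-34) = -2380/31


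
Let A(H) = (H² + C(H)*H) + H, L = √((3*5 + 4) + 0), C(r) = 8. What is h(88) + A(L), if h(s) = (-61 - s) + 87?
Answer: -43 + 9*√19 ≈ -3.7699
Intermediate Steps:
L = √19 (L = √((15 + 4) + 0) = √(19 + 0) = √19 ≈ 4.3589)
A(H) = H² + 9*H (A(H) = (H² + 8*H) + H = H² + 9*H)
h(s) = 26 - s
h(88) + A(L) = (26 - 1*88) + √19*(9 + √19) = (26 - 88) + √19*(9 + √19) = -62 + √19*(9 + √19)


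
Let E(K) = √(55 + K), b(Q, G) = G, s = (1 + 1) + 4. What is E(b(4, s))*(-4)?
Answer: -4*√61 ≈ -31.241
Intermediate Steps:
s = 6 (s = 2 + 4 = 6)
E(b(4, s))*(-4) = √(55 + 6)*(-4) = √61*(-4) = -4*√61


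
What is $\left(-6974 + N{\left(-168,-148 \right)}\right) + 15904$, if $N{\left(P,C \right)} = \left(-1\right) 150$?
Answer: $8780$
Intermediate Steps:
$N{\left(P,C \right)} = -150$
$\left(-6974 + N{\left(-168,-148 \right)}\right) + 15904 = \left(-6974 - 150\right) + 15904 = -7124 + 15904 = 8780$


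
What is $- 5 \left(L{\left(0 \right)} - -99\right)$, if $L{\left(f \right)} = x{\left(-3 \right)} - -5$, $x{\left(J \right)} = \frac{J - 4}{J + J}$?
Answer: $- \frac{3155}{6} \approx -525.83$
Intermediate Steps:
$x{\left(J \right)} = \frac{-4 + J}{2 J}$
$L{\left(f \right)} = \frac{37}{6}$ ($L{\left(f \right)} = \frac{-4 - 3}{2 \left(-3\right)} - -5 = \frac{1}{2} \left(- \frac{1}{3}\right) \left(-7\right) + 5 = \frac{7}{6} + 5 = \frac{37}{6}$)
$- 5 \left(L{\left(0 \right)} - -99\right) = - 5 \left(\frac{37}{6} - -99\right) = - 5 \left(\frac{37}{6} + 99\right) = \left(-5\right) \frac{631}{6} = - \frac{3155}{6}$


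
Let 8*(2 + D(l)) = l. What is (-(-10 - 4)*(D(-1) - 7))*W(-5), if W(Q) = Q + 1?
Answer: 511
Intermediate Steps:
D(l) = -2 + l/8
W(Q) = 1 + Q
(-(-10 - 4)*(D(-1) - 7))*W(-5) = (-(-10 - 4)*((-2 + (⅛)*(-1)) - 7))*(1 - 5) = -(-14)*((-2 - ⅛) - 7)*(-4) = -(-14)*(-17/8 - 7)*(-4) = -(-14)*(-73)/8*(-4) = -1*511/4*(-4) = -511/4*(-4) = 511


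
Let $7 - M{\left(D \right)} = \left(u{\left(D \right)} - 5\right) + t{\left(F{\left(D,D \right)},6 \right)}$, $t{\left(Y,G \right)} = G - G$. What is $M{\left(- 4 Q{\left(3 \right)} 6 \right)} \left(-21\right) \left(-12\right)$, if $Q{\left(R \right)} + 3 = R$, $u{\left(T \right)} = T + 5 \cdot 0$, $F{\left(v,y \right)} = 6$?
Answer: $3024$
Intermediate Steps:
$t{\left(Y,G \right)} = 0$
$u{\left(T \right)} = T$ ($u{\left(T \right)} = T + 0 = T$)
$Q{\left(R \right)} = -3 + R$
$M{\left(D \right)} = 12 - D$ ($M{\left(D \right)} = 7 - \left(\left(D - 5\right) + 0\right) = 7 - \left(\left(-5 + D\right) + 0\right) = 7 - \left(-5 + D\right) = 12 - D$)
$M{\left(- 4 Q{\left(3 \right)} 6 \right)} \left(-21\right) \left(-12\right) = \left(12 - - 4 \left(-3 + 3\right) 6\right) \left(-21\right) \left(-12\right) = \left(12 - \left(-4\right) 0 \cdot 6\right) \left(-21\right) \left(-12\right) = \left(12 - 0 \cdot 6\right) \left(-21\right) \left(-12\right) = \left(12 - 0\right) \left(-21\right) \left(-12\right) = \left(12 + 0\right) \left(-21\right) \left(-12\right) = 12 \left(-21\right) \left(-12\right) = \left(-252\right) \left(-12\right) = 3024$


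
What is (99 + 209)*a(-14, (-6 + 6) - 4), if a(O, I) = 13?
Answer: 4004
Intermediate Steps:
(99 + 209)*a(-14, (-6 + 6) - 4) = (99 + 209)*13 = 308*13 = 4004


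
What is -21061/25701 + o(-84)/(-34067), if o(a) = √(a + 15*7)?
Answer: -21061/25701 - √21/34067 ≈ -0.81960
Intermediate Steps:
o(a) = √(105 + a) (o(a) = √(a + 105) = √(105 + a))
-21061/25701 + o(-84)/(-34067) = -21061/25701 + √(105 - 84)/(-34067) = -21061*1/25701 + √21*(-1/34067) = -21061/25701 - √21/34067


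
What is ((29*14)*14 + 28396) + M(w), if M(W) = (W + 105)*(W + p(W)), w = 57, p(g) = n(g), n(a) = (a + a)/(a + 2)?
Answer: 2573994/59 ≈ 43627.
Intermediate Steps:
n(a) = 2*a/(2 + a) (n(a) = (2*a)/(2 + a) = 2*a/(2 + a))
p(g) = 2*g/(2 + g)
M(W) = (105 + W)*(W + 2*W/(2 + W)) (M(W) = (W + 105)*(W + 2*W/(2 + W)) = (105 + W)*(W + 2*W/(2 + W)))
((29*14)*14 + 28396) + M(w) = ((29*14)*14 + 28396) + 57*(420 + 57² + 109*57)/(2 + 57) = (406*14 + 28396) + 57*(420 + 3249 + 6213)/59 = (5684 + 28396) + 57*(1/59)*9882 = 34080 + 563274/59 = 2573994/59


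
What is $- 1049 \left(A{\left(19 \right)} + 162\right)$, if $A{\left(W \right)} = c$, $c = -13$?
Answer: $-156301$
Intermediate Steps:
$A{\left(W \right)} = -13$
$- 1049 \left(A{\left(19 \right)} + 162\right) = - 1049 \left(-13 + 162\right) = \left(-1049\right) 149 = -156301$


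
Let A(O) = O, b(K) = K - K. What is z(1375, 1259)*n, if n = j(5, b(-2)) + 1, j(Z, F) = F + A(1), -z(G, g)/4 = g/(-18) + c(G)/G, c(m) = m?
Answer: 4964/9 ≈ 551.56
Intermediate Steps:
b(K) = 0
z(G, g) = -4 + 2*g/9 (z(G, g) = -4*(g/(-18) + G/G) = -4*(g*(-1/18) + 1) = -4*(-g/18 + 1) = -4*(1 - g/18) = -4 + 2*g/9)
j(Z, F) = 1 + F (j(Z, F) = F + 1 = 1 + F)
n = 2 (n = (1 + 0) + 1 = 1 + 1 = 2)
z(1375, 1259)*n = (-4 + (2/9)*1259)*2 = (-4 + 2518/9)*2 = (2482/9)*2 = 4964/9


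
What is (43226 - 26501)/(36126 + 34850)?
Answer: 16725/70976 ≈ 0.23564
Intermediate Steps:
(43226 - 26501)/(36126 + 34850) = 16725/70976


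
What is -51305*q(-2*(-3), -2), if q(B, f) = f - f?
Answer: 0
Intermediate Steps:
q(B, f) = 0
-51305*q(-2*(-3), -2) = -51305*0 = 0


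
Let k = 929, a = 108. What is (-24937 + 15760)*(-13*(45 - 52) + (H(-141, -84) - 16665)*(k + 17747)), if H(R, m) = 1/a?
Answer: 25705855156786/9 ≈ 2.8562e+12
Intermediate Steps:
H(R, m) = 1/108
(-24937 + 15760)*(-13*(45 - 52) + (H(-141, -84) - 16665)*(k + 17747)) = (-24937 + 15760)*(-13*(45 - 52) + (1/108 - 16665)*(929 + 17747)) = -9177*(-13*(-7) - 1799819/108*18676) = -9177*(91 - 8403354911/27) = -9177*(-8403352454/27) = 25705855156786/9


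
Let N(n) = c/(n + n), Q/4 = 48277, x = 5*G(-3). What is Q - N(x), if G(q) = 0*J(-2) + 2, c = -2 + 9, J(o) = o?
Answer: 3862153/20 ≈ 1.9311e+5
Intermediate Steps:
c = 7
G(q) = 2 (G(q) = 0*(-2) + 2 = 0 + 2 = 2)
x = 10 (x = 5*2 = 10)
Q = 193108 (Q = 4*48277 = 193108)
N(n) = 7/(2*n) (N(n) = 7/(n + n) = 7/((2*n)) = 7*(1/(2*n)) = 7/(2*n))
Q - N(x) = 193108 - 7/(2*10) = 193108 - 1*7/20 = 193108 - 7/20 = 3862153/20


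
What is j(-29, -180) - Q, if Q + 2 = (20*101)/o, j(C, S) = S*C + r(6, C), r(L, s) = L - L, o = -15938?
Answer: 41615128/7969 ≈ 5222.1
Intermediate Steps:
r(L, s) = 0
j(C, S) = C*S (j(C, S) = S*C + 0 = C*S + 0 = C*S)
Q = -16948/7969 (Q = -2 + (20*101)/(-15938) = -2 + 2020*(-1/15938) = -2 - 1010/7969 = -16948/7969 ≈ -2.1267)
j(-29, -180) - Q = -29*(-180) - 1*(-16948/7969) = 5220 + 16948/7969 = 41615128/7969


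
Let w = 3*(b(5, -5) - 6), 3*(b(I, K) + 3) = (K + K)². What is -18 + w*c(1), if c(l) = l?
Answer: 55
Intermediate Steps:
b(I, K) = -3 + 4*K²/3 (b(I, K) = -3 + (K + K)²/3 = -3 + (2*K)²/3 = -3 + (4*K²)/3 = -3 + 4*K²/3)
w = 73 (w = 3*((-3 + (4/3)*(-5)²) - 6) = 3*((-3 + (4/3)*25) - 6) = 3*((-3 + 100/3) - 6) = 3*(91/3 - 6) = 3*(73/3) = 73)
-18 + w*c(1) = -18 + 73*1 = -18 + 73 = 55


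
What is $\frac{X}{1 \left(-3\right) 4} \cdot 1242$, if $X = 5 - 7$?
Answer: $207$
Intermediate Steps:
$X = -2$ ($X = 5 - 7 = -2$)
$\frac{X}{1 \left(-3\right) 4} \cdot 1242 = - \frac{2}{1 \left(-3\right) 4} \cdot 1242 = - \frac{2}{\left(-3\right) 4} \cdot 1242 = - \frac{2}{-12} \cdot 1242 = \left(-2\right) \left(- \frac{1}{12}\right) 1242 = \frac{1}{6} \cdot 1242 = 207$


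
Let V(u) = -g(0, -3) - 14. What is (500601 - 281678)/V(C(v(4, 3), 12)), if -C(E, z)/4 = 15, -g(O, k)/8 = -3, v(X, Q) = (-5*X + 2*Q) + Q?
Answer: -218923/38 ≈ -5761.1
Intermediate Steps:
v(X, Q) = -5*X + 3*Q
g(O, k) = 24 (g(O, k) = -8*(-3) = 24)
C(E, z) = -60 (C(E, z) = -4*15 = -60)
V(u) = -38 (V(u) = -1*24 - 14 = -24 - 14 = -38)
(500601 - 281678)/V(C(v(4, 3), 12)) = (500601 - 281678)/(-38) = 218923*(-1/38) = -218923/38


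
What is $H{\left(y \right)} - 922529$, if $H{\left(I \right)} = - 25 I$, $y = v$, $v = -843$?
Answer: $-901454$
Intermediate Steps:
$y = -843$
$H{\left(y \right)} - 922529 = \left(-25\right) \left(-843\right) - 922529 = 21075 - 922529 = -901454$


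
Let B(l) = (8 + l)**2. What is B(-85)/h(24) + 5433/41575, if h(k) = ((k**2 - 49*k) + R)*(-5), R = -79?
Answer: 7569806/4032775 ≈ 1.8771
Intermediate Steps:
h(k) = 395 - 5*k**2 + 245*k (h(k) = ((k**2 - 49*k) - 79)*(-5) = (-79 + k**2 - 49*k)*(-5) = 395 - 5*k**2 + 245*k)
B(-85)/h(24) + 5433/41575 = (8 - 85)**2/(395 - 5*24**2 + 245*24) + 5433/41575 = (-77)**2/(395 - 5*576 + 5880) + 5433*(1/41575) = 5929/(395 - 2880 + 5880) + 5433/41575 = 5929/3395 + 5433/41575 = 5929*(1/3395) + 5433/41575 = 847/485 + 5433/41575 = 7569806/4032775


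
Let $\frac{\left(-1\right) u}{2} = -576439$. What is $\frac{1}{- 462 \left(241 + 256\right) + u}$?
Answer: $\frac{1}{923264} \approx 1.0831 \cdot 10^{-6}$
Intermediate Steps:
$u = 1152878$ ($u = \left(-2\right) \left(-576439\right) = 1152878$)
$\frac{1}{- 462 \left(241 + 256\right) + u} = \frac{1}{- 462 \left(241 + 256\right) + 1152878} = \frac{1}{\left(-462\right) 497 + 1152878} = \frac{1}{-229614 + 1152878} = \frac{1}{923264}$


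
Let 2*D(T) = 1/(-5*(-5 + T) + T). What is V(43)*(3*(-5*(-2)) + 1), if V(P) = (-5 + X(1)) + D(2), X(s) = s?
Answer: -4185/34 ≈ -123.09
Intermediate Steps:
D(T) = 1/(2*(25 - 4*T)) (D(T) = 1/(2*(-5*(-5 + T) + T)) = 1/(2*((25 - 5*T) + T)) = 1/(2*(25 - 4*T)))
V(P) = -135/34 (V(P) = (-5 + 1) - 1/(-50 + 8*2) = -4 - 1/(-50 + 16) = -4 - 1/(-34) = -4 - 1*(-1/34) = -4 + 1/34 = -135/34)
V(43)*(3*(-5*(-2)) + 1) = -135*(3*(-5*(-2)) + 1)/34 = -135*(3*10 + 1)/34 = -135*(30 + 1)/34 = -135/34*31 = -4185/34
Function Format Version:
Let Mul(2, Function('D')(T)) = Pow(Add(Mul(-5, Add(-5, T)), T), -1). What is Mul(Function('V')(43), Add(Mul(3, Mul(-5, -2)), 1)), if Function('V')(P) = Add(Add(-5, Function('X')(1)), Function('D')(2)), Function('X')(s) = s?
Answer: Rational(-4185, 34) ≈ -123.09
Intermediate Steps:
Function('D')(T) = Mul(Rational(1, 2), Pow(Add(25, Mul(-4, T)), -1)) (Function('D')(T) = Mul(Rational(1, 2), Pow(Add(Mul(-5, Add(-5, T)), T), -1)) = Mul(Rational(1, 2), Pow(Add(Add(25, Mul(-5, T)), T), -1)) = Mul(Rational(1, 2), Pow(Add(25, Mul(-4, T)), -1)))
Function('V')(P) = Rational(-135, 34) (Function('V')(P) = Add(Add(-5, 1), Mul(-1, Pow(Add(-50, Mul(8, 2)), -1))) = Add(-4, Mul(-1, Pow(Add(-50, 16), -1))) = Add(-4, Mul(-1, Pow(-34, -1))) = Add(-4, Mul(-1, Rational(-1, 34))) = Add(-4, Rational(1, 34)) = Rational(-135, 34))
Mul(Function('V')(43), Add(Mul(3, Mul(-5, -2)), 1)) = Mul(Rational(-135, 34), Add(Mul(3, Mul(-5, -2)), 1)) = Mul(Rational(-135, 34), Add(Mul(3, 10), 1)) = Mul(Rational(-135, 34), Add(30, 1)) = Mul(Rational(-135, 34), 31) = Rational(-4185, 34)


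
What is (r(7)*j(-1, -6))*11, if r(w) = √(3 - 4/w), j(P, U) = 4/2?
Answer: 22*√119/7 ≈ 34.285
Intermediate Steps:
j(P, U) = 2 (j(P, U) = 4*(½) = 2)
(r(7)*j(-1, -6))*11 = (√(3 - 4/7)*2)*11 = (√(17/7)*2)*11 = ((√119/7)*2)*11 = (2*√119/7)*11 = 22*√119/7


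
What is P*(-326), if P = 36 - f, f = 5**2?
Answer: -3586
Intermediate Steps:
f = 25
P = 11 (P = 36 - 1*25 = 36 - 25 = 11)
P*(-326) = 11*(-326) = -3586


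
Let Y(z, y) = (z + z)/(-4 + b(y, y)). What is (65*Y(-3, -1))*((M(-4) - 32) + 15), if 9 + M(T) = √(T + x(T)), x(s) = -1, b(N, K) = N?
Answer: -2028 + 78*I*√5 ≈ -2028.0 + 174.41*I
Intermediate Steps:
M(T) = -9 + √(-1 + T) (M(T) = -9 + √(T - 1) = -9 + √(-1 + T))
Y(z, y) = 2*z/(-4 + y) (Y(z, y) = (z + z)/(-4 + y) = (2*z)/(-4 + y) = 2*z/(-4 + y))
(65*Y(-3, -1))*((M(-4) - 32) + 15) = (65*(2*(-3)/(-4 - 1)))*(((-9 + √(-1 - 4)) - 32) + 15) = (65*(2*(-3)/(-5)))*(((-9 + √(-5)) - 32) + 15) = (65*(2*(-3)*(-⅕)))*(((-9 + I*√5) - 32) + 15) = (65*(6/5))*((-41 + I*√5) + 15) = 78*(-26 + I*√5) = -2028 + 78*I*√5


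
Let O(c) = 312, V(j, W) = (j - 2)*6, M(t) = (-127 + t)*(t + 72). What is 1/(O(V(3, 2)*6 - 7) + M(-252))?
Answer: 1/68532 ≈ 1.4592e-5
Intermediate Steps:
M(t) = (-127 + t)*(72 + t)
V(j, W) = -12 + 6*j (V(j, W) = (-2 + j)*6 = -12 + 6*j)
1/(O(V(3, 2)*6 - 7) + M(-252)) = 1/(312 + (-9144 + (-252)**2 - 55*(-252))) = 1/(312 + (-9144 + 63504 + 13860)) = 1/(312 + 68220) = 1/68532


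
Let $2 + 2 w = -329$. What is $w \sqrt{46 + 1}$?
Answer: $- \frac{331 \sqrt{47}}{2} \approx -1134.6$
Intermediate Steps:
$w = - \frac{331}{2}$ ($w = -1 + \frac{1}{2} \left(-329\right) = -1 - \frac{329}{2} = - \frac{331}{2} \approx -165.5$)
$w \sqrt{46 + 1} = - \frac{331 \sqrt{46 + 1}}{2} = - \frac{331 \sqrt{47}}{2}$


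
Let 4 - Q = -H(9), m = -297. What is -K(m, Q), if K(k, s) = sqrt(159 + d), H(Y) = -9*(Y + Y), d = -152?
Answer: -sqrt(7) ≈ -2.6458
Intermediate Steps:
H(Y) = -18*Y
Q = -158 (Q = 4 - (-1)*(-18*9) = 4 - (-1)*(-162) = 4 - 1*162 = 4 - 162 = -158)
K(k, s) = sqrt(7) (K(k, s) = sqrt(159 - 152) = sqrt(7))
-K(m, Q) = -sqrt(7)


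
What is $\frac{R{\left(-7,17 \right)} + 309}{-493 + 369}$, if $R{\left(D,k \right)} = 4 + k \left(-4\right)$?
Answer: $- \frac{245}{124} \approx -1.9758$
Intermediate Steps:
$R{\left(D,k \right)} = 4 - 4 k$
$\frac{R{\left(-7,17 \right)} + 309}{-493 + 369} = \frac{\left(4 - 68\right) + 309}{-493 + 369} = \frac{\left(4 - 68\right) + 309}{-124} = \left(-64 + 309\right) \left(- \frac{1}{124}\right) = 245 \left(- \frac{1}{124}\right) = - \frac{245}{124}$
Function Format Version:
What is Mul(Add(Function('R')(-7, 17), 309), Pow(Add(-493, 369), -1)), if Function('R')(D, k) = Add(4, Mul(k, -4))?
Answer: Rational(-245, 124) ≈ -1.9758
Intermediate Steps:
Function('R')(D, k) = Add(4, Mul(-4, k))
Mul(Add(Function('R')(-7, 17), 309), Pow(Add(-493, 369), -1)) = Mul(Add(Add(4, Mul(-4, 17)), 309), Pow(Add(-493, 369), -1)) = Mul(Add(Add(4, -68), 309), Pow(-124, -1)) = Mul(Add(-64, 309), Rational(-1, 124)) = Mul(245, Rational(-1, 124)) = Rational(-245, 124)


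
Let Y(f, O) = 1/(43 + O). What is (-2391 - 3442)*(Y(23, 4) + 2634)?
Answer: -722119567/47 ≈ -1.5364e+7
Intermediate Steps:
(-2391 - 3442)*(Y(23, 4) + 2634) = (-2391 - 3442)*(1/(43 + 4) + 2634) = -5833*(1/47 + 2634) = -5833*123799/47 = -722119567/47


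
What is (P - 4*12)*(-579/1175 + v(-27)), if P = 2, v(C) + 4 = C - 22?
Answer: 2891284/1175 ≈ 2460.7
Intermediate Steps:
v(C) = -26 + C (v(C) = -4 + (C - 22) = -4 + (-22 + C) = -26 + C)
(P - 4*12)*(-579/1175 + v(-27)) = (2 - 4*12)*(-579/1175 + (-26 - 27)) = (2 - 48)*(-579*1/1175 - 53) = -46*(-579/1175 - 53) = -46*(-62854/1175) = 2891284/1175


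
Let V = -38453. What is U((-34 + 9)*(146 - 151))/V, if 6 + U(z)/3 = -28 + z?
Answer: -273/38453 ≈ -0.0070996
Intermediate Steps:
U(z) = -102 + 3*z (U(z) = -18 + 3*(-28 + z) = -18 + (-84 + 3*z) = -102 + 3*z)
U((-34 + 9)*(146 - 151))/V = (-102 + 3*((-34 + 9)*(146 - 151)))/(-38453) = (-102 + 3*(-25*(-5)))*(-1/38453) = (-102 + 3*125)*(-1/38453) = (-102 + 375)*(-1/38453) = 273*(-1/38453) = -273/38453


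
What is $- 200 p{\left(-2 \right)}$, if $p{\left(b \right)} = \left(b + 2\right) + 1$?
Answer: $-200$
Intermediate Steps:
$p{\left(b \right)} = 3 + b$ ($p{\left(b \right)} = \left(2 + b\right) + 1 = 3 + b$)
$- 200 p{\left(-2 \right)} = - 200 \left(3 - 2\right) = \left(-200\right) 1 = -200$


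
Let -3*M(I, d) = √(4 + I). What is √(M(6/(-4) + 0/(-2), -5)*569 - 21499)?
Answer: √(-773964 - 3414*√10)/6 ≈ 147.64*I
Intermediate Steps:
M(I, d) = -√(4 + I)/3
√(M(6/(-4) + 0/(-2), -5)*569 - 21499) = √(-√(4 + (6/(-4) + 0/(-2)))/3*569 - 21499) = √(-√(4 + (6*(-¼) + 0*(-½)))/3*569 - 21499) = √(-√(4 + (-3/2 + 0))/3*569 - 21499) = √(-√(4 - 3/2)/3*569 - 21499) = √(-√10/6*569 - 21499) = √(-569*√10/6 - 21499) = √(-21499 - 569*√10/6)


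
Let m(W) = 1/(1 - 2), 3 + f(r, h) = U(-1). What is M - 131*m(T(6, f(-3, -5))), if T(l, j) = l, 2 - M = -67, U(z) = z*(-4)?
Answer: 200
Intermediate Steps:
U(z) = -4*z
M = 69 (M = 2 - 1*(-67) = 2 + 67 = 69)
f(r, h) = 1 (f(r, h) = -3 - 4*(-1) = -3 + 4 = 1)
m(W) = -1 (m(W) = 1/(-1) = -1)
M - 131*m(T(6, f(-3, -5))) = 69 - 131*(-1) = 69 + 131 = 200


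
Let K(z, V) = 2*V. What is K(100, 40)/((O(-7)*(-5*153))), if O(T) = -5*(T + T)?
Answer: -8/5355 ≈ -0.0014939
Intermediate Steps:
O(T) = -10*T
K(100, 40)/((O(-7)*(-5*153))) = (2*40)/(((-10*(-7))*(-5*153))) = 80/((70*(-765))) = 80/(-53550) = 80*(-1/53550) = -8/5355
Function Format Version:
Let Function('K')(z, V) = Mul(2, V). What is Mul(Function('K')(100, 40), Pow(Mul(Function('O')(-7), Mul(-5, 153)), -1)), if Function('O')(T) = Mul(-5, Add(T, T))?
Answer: Rational(-8, 5355) ≈ -0.0014939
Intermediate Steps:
Function('O')(T) = Mul(-10, T) (Function('O')(T) = Mul(-5, Mul(2, T)) = Mul(-10, T))
Mul(Function('K')(100, 40), Pow(Mul(Function('O')(-7), Mul(-5, 153)), -1)) = Mul(Mul(2, 40), Pow(Mul(Mul(-10, -7), Mul(-5, 153)), -1)) = Mul(80, Pow(Mul(70, -765), -1)) = Mul(80, Pow(-53550, -1)) = Mul(80, Rational(-1, 53550)) = Rational(-8, 5355)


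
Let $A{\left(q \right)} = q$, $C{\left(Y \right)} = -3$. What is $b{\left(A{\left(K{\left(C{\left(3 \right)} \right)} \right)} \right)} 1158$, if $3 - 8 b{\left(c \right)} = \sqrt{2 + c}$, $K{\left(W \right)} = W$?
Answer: $\frac{1737}{4} - \frac{579 i}{4} \approx 434.25 - 144.75 i$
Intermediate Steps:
$b{\left(c \right)} = \frac{3}{8} - \frac{\sqrt{2 + c}}{8}$
$b{\left(A{\left(K{\left(C{\left(3 \right)} \right)} \right)} \right)} 1158 = \left(\frac{3}{8} - \frac{\sqrt{2 - 3}}{8}\right) 1158 = \left(\frac{3}{8} - \frac{\sqrt{-1}}{8}\right) 1158 = \left(\frac{3}{8} - \frac{i}{8}\right) 1158 = \frac{1737}{4} - \frac{579 i}{4}$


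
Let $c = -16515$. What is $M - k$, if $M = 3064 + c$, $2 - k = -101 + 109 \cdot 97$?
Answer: $-2981$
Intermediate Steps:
$k = -10470$ ($k = 2 - \left(-101 + 109 \cdot 97\right) = 2 - \left(-101 + 10573\right) = 2 - 10472 = -10470$)
$M = -13451$ ($M = 3064 - 16515 = -13451$)
$M - k = -13451 - -10470 = -13451 + 10470 = -2981$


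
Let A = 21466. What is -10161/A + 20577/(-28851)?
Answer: -244953631/206438522 ≈ -1.1866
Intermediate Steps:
-10161/A + 20577/(-28851) = -10161/21466 + 20577/(-28851) = -10161*1/21466 + 20577*(-1/28851) = -10161/21466 - 6859/9617 = -244953631/206438522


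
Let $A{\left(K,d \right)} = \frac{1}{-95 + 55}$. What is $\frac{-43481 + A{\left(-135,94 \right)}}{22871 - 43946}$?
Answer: $\frac{579747}{281000} \approx 2.0632$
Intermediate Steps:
$A{\left(K,d \right)} = - \frac{1}{40}$ ($A{\left(K,d \right)} = \frac{1}{-40} = - \frac{1}{40}$)
$\frac{-43481 + A{\left(-135,94 \right)}}{22871 - 43946} = \frac{-43481 - \frac{1}{40}}{22871 - 43946} = - \frac{1739241}{40 \left(-21075\right)} = \left(- \frac{1739241}{40}\right) \left(- \frac{1}{21075}\right) = \frac{579747}{281000}$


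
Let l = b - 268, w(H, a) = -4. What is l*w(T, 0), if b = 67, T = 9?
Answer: 804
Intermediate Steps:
l = -201 (l = 67 - 268 = -201)
l*w(T, 0) = -201*(-4) = 804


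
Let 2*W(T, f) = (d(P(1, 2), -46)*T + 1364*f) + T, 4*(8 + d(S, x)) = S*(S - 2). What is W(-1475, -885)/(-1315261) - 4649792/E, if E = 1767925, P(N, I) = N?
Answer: -40464611659571/18602262427400 ≈ -2.1753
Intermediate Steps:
d(S, x) = -8 + S*(-2 + S)/4 (d(S, x) = -8 + (S*(S - 2))/4 = -8 + (S*(-2 + S))/4 = -8 + S*(-2 + S)/4)
W(T, f) = 682*f - 29*T/8 (W(T, f) = (((-8 - ½*1 + (¼)*1²)*T + 1364*f) + T)/2 = (((-8 - ½ + (¼)*1)*T + 1364*f) + T)/2 = (((-8 - ½ + ¼)*T + 1364*f) + T)/2 = ((-33*T/4 + 1364*f) + T)/2 = ((1364*f - 33*T/4) + T)/2 = (1364*f - 29*T/4)/2 = 682*f - 29*T/8)
W(-1475, -885)/(-1315261) - 4649792/E = (682*(-885) - 29/8*(-1475))/(-1315261) - 4649792/1767925 = (-603570 + 42775/8)*(-1/1315261) - 4649792*1/1767925 = -4785785/8*(-1/1315261) - 4649792/1767925 = 4785785/10522088 - 4649792/1767925 = -40464611659571/18602262427400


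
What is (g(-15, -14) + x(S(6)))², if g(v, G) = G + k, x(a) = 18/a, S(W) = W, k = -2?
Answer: 169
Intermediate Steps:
g(v, G) = -2 + G (g(v, G) = G - 2 = -2 + G)
(g(-15, -14) + x(S(6)))² = ((-2 - 14) + 18/6)² = (-16 + 18*(⅙))² = (-16 + 3)² = (-13)² = 169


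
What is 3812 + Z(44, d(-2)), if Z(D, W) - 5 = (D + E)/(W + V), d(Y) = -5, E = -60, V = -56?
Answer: 232853/61 ≈ 3817.3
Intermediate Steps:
Z(D, W) = 5 + (-60 + D)/(-56 + W) (Z(D, W) = 5 + (D - 60)/(W - 56) = 5 + (-60 + D)/(-56 + W))
3812 + Z(44, d(-2)) = 3812 + (-340 + 44 + 5*(-5))/(-56 - 5) = 3812 + (-340 + 44 - 25)/(-61) = 3812 - 1/61*(-321) = 3812 + 321/61 = 232853/61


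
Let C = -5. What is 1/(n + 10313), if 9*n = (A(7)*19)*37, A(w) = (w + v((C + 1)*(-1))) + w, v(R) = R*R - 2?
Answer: 9/112501 ≈ 7.9999e-5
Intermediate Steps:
v(R) = -2 + R² (v(R) = R² - 2 = -2 + R²)
A(w) = 14 + 2*w (A(w) = (w + (-2 + ((-5 + 1)*(-1))²)) + w = (w + (-2 + (-4*(-1))²)) + w = (w + (-2 + 4²)) + w = (w + (-2 + 16)) + w = (w + 14) + w = (14 + w) + w = 14 + 2*w)
n = 19684/9 (n = (((14 + 2*7)*19)*37)/9 = (((14 + 14)*19)*37)/9 = ((28*19)*37)/9 = (532*37)/9 = (⅑)*19684 = 19684/9 ≈ 2187.1)
1/(n + 10313) = 1/(19684/9 + 10313) = 1/(112501/9) = 9/112501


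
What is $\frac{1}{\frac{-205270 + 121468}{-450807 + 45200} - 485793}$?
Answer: $- \frac{405607}{197040957549} \approx -2.0585 \cdot 10^{-6}$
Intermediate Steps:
$\frac{1}{\frac{-205270 + 121468}{-450807 + 45200} - 485793} = \frac{1}{- \frac{83802}{-405607} - 485793} = \frac{1}{\left(-83802\right) \left(- \frac{1}{405607}\right) - 485793} = \frac{1}{\frac{83802}{405607} - 485793} = \frac{1}{- \frac{197040957549}{405607}} = - \frac{405607}{197040957549}$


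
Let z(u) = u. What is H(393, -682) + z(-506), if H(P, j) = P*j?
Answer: -268532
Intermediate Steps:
H(393, -682) + z(-506) = 393*(-682) - 506 = -268026 - 506 = -268532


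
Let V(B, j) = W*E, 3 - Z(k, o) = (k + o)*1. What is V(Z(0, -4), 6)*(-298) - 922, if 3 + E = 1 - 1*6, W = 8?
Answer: 18150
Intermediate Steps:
E = -8 (E = -3 + (1 - 1*6) = -3 + (1 - 6) = -3 - 5 = -8)
Z(k, o) = 3 - k - o (Z(k, o) = 3 - (k + o) = 3 + (-k - o) = 3 - k - o)
V(B, j) = -64 (V(B, j) = 8*(-8) = -64)
V(Z(0, -4), 6)*(-298) - 922 = -64*(-298) - 922 = 19072 - 922 = 18150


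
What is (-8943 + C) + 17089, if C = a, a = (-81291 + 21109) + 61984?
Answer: 9948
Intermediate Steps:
a = 1802 (a = -60182 + 61984 = 1802)
C = 1802
(-8943 + C) + 17089 = (-8943 + 1802) + 17089 = -7141 + 17089 = 9948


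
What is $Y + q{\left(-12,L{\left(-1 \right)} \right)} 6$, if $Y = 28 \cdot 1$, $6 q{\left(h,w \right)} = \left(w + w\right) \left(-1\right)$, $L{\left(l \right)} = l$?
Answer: $30$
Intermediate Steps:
$q{\left(h,w \right)} = - \frac{w}{3}$ ($q{\left(h,w \right)} = \frac{\left(w + w\right) \left(-1\right)}{6} = \frac{2 w \left(-1\right)}{6} = \frac{\left(-2\right) w}{6} = - \frac{w}{3}$)
$Y = 28$
$Y + q{\left(-12,L{\left(-1 \right)} \right)} 6 = 28 + \left(- \frac{1}{3}\right) \left(-1\right) 6 = 28 + \frac{1}{3} \cdot 6 = 28 + 2 = 30$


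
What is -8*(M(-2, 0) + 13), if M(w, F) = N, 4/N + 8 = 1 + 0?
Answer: -696/7 ≈ -99.429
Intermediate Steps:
N = -4/7 (N = 4/(-8 + (1 + 0)) = 4/(-8 + 1) = 4/(-7) = 4*(-⅐) = -4/7 ≈ -0.57143)
M(w, F) = -4/7
-8*(M(-2, 0) + 13) = -8*(-4/7 + 13) = -8*87/7 = -696/7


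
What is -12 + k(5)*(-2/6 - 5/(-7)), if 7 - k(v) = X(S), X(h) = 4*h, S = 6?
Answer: -388/21 ≈ -18.476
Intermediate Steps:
k(v) = -17 (k(v) = 7 - 4*6 = 7 - 1*24 = 7 - 24 = -17)
-12 + k(5)*(-2/6 - 5/(-7)) = -12 - 17*(-2/6 - 5/(-7)) = -12 - 17*(-2*⅙ - 5*(-⅐)) = -12 - 17*(-⅓ + 5/7) = -12 - 17*8/21 = -12 - 136/21 = -388/21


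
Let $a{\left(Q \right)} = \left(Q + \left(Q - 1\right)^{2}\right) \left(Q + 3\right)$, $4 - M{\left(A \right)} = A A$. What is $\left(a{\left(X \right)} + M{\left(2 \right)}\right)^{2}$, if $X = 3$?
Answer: $1764$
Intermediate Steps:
$M{\left(A \right)} = 4 - A^{2}$ ($M{\left(A \right)} = 4 - A A = 4 - A^{2}$)
$a{\left(Q \right)} = \left(3 + Q\right) \left(Q + \left(-1 + Q\right)^{2}\right)$ ($a{\left(Q \right)} = \left(Q + \left(-1 + Q\right)^{2}\right) \left(3 + Q\right) = \left(3 + Q\right) \left(Q + \left(-1 + Q\right)^{2}\right)$)
$\left(a{\left(X \right)} + M{\left(2 \right)}\right)^{2} = \left(\left(3 + 3^{3} - 6 + 2 \cdot 3^{2}\right) + \left(4 - 2^{2}\right)\right)^{2} = \left(\left(3 + 27 - 6 + 2 \cdot 9\right) + \left(4 - 4\right)\right)^{2} = \left(\left(3 + 27 - 6 + 18\right) + \left(4 - 4\right)\right)^{2} = \left(42 + 0\right)^{2} = 42^{2} = 1764$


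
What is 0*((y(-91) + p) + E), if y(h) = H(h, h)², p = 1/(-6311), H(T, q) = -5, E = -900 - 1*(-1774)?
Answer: 0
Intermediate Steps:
E = 874 (E = -900 + 1774 = 874)
p = -1/6311 ≈ -0.00015845
y(h) = 25 (y(h) = (-5)² = 25)
0*((y(-91) + p) + E) = 0*((25 - 1/6311) + 874) = 0*(157774/6311 + 874) = 0*(5673588/6311) = 0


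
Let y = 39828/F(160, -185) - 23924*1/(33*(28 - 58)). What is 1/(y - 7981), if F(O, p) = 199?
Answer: -98505/764073107 ≈ -0.00012892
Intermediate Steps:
y = 22095298/98505 (y = 39828/199 - 23924*1/(33*(28 - 58)) = 39828*(1/199) - 23924/((-30*33)) = 39828/199 - 23924/(-990) = 39828/199 - 23924*(-1/990) = 39828/199 + 11962/495 = 22095298/98505 ≈ 224.31)
1/(y - 7981) = 1/(22095298/98505 - 7981) = 1/(-764073107/98505) = -98505/764073107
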